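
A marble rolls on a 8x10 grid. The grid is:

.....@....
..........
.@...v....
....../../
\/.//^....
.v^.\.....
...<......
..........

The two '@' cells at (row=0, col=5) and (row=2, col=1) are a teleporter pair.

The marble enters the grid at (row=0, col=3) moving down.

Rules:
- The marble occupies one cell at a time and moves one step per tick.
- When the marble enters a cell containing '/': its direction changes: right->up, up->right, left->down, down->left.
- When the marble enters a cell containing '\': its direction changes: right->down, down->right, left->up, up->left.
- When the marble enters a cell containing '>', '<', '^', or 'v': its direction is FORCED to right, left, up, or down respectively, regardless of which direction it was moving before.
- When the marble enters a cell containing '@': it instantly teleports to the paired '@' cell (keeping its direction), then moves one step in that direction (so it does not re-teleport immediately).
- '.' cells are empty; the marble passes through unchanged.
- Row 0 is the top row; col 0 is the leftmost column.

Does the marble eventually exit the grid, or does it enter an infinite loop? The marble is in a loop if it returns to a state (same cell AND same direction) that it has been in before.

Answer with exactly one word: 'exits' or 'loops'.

Answer: exits

Derivation:
Step 1: enter (0,3), '.' pass, move down to (1,3)
Step 2: enter (1,3), '.' pass, move down to (2,3)
Step 3: enter (2,3), '.' pass, move down to (3,3)
Step 4: enter (3,3), '.' pass, move down to (4,3)
Step 5: enter (4,3), '/' deflects down->left, move left to (4,2)
Step 6: enter (4,2), '.' pass, move left to (4,1)
Step 7: enter (4,1), '/' deflects left->down, move down to (5,1)
Step 8: enter (5,1), 'v' forces down->down, move down to (6,1)
Step 9: enter (6,1), '.' pass, move down to (7,1)
Step 10: enter (7,1), '.' pass, move down to (8,1)
Step 11: at (8,1) — EXIT via bottom edge, pos 1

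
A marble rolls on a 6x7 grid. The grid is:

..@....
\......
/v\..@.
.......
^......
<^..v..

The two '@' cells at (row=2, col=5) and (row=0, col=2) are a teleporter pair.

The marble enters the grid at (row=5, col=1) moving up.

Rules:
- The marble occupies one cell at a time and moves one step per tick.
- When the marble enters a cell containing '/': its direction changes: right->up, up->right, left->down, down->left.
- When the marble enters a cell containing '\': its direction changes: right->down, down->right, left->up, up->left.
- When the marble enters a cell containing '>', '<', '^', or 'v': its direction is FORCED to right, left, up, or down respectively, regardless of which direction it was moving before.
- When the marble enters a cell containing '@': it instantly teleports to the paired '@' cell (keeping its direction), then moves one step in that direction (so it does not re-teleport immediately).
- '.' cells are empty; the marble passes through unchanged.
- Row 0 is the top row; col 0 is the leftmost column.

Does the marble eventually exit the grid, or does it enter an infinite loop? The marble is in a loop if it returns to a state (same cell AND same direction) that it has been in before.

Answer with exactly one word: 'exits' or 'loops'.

Answer: loops

Derivation:
Step 1: enter (5,1), '^' forces up->up, move up to (4,1)
Step 2: enter (4,1), '.' pass, move up to (3,1)
Step 3: enter (3,1), '.' pass, move up to (2,1)
Step 4: enter (2,1), 'v' forces up->down, move down to (3,1)
Step 5: enter (3,1), '.' pass, move down to (4,1)
Step 6: enter (4,1), '.' pass, move down to (5,1)
Step 7: enter (5,1), '^' forces down->up, move up to (4,1)
Step 8: at (4,1) dir=up — LOOP DETECTED (seen before)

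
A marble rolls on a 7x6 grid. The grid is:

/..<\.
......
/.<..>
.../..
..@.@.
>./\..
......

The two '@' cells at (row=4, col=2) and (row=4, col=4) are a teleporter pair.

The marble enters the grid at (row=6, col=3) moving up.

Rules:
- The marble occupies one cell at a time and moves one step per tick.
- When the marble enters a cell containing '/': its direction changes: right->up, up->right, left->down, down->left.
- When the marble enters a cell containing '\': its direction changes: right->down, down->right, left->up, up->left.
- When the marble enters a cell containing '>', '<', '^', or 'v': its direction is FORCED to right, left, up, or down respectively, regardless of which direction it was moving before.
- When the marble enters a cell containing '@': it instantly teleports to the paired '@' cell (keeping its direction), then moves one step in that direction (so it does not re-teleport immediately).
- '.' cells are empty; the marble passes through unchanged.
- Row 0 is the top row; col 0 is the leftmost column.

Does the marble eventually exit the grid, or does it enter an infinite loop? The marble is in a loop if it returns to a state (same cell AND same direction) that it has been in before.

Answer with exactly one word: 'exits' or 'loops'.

Answer: exits

Derivation:
Step 1: enter (6,3), '.' pass, move up to (5,3)
Step 2: enter (5,3), '\' deflects up->left, move left to (5,2)
Step 3: enter (5,2), '/' deflects left->down, move down to (6,2)
Step 4: enter (6,2), '.' pass, move down to (7,2)
Step 5: at (7,2) — EXIT via bottom edge, pos 2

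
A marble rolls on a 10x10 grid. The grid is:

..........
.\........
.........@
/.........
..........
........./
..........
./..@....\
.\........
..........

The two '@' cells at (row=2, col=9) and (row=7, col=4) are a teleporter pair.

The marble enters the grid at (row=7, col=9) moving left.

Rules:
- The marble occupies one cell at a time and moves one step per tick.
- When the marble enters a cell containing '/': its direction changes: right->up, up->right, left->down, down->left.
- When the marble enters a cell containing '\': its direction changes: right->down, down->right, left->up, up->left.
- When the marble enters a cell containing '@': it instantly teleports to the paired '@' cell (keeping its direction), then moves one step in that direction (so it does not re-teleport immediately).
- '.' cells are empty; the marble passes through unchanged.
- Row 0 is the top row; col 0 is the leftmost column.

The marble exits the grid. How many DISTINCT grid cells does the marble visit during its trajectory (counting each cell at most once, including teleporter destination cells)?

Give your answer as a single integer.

Step 1: enter (7,9), '\' deflects left->up, move up to (6,9)
Step 2: enter (6,9), '.' pass, move up to (5,9)
Step 3: enter (5,9), '/' deflects up->right, move right to (5,10)
Step 4: at (5,10) — EXIT via right edge, pos 5
Distinct cells visited: 3 (path length 3)

Answer: 3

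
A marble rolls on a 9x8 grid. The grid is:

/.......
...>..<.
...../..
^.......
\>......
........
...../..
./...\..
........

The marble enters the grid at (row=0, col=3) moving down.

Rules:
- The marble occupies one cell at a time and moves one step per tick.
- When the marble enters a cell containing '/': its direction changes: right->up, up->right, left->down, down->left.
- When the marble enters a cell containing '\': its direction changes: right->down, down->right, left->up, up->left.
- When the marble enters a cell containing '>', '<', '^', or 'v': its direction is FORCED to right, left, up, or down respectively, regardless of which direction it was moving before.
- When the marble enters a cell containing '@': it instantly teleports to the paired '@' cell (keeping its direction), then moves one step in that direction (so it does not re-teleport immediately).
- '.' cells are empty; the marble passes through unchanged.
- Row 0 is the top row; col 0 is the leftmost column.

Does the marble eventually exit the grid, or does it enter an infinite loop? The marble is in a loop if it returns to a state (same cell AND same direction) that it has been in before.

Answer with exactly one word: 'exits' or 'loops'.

Step 1: enter (0,3), '.' pass, move down to (1,3)
Step 2: enter (1,3), '>' forces down->right, move right to (1,4)
Step 3: enter (1,4), '.' pass, move right to (1,5)
Step 4: enter (1,5), '.' pass, move right to (1,6)
Step 5: enter (1,6), '<' forces right->left, move left to (1,5)
Step 6: enter (1,5), '.' pass, move left to (1,4)
Step 7: enter (1,4), '.' pass, move left to (1,3)
Step 8: enter (1,3), '>' forces left->right, move right to (1,4)
Step 9: at (1,4) dir=right — LOOP DETECTED (seen before)

Answer: loops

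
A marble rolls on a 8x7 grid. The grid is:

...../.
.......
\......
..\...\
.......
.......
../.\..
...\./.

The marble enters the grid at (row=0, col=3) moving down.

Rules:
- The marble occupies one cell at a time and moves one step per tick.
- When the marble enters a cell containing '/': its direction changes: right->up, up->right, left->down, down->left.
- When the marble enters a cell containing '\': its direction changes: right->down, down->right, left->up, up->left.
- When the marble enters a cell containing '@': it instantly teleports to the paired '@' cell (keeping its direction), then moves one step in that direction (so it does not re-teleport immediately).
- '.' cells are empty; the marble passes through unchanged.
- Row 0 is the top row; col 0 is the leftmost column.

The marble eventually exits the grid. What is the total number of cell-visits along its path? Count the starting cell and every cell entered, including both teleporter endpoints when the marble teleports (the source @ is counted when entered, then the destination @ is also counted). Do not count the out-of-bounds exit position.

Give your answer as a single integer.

Step 1: enter (0,3), '.' pass, move down to (1,3)
Step 2: enter (1,3), '.' pass, move down to (2,3)
Step 3: enter (2,3), '.' pass, move down to (3,3)
Step 4: enter (3,3), '.' pass, move down to (4,3)
Step 5: enter (4,3), '.' pass, move down to (5,3)
Step 6: enter (5,3), '.' pass, move down to (6,3)
Step 7: enter (6,3), '.' pass, move down to (7,3)
Step 8: enter (7,3), '\' deflects down->right, move right to (7,4)
Step 9: enter (7,4), '.' pass, move right to (7,5)
Step 10: enter (7,5), '/' deflects right->up, move up to (6,5)
Step 11: enter (6,5), '.' pass, move up to (5,5)
Step 12: enter (5,5), '.' pass, move up to (4,5)
Step 13: enter (4,5), '.' pass, move up to (3,5)
Step 14: enter (3,5), '.' pass, move up to (2,5)
Step 15: enter (2,5), '.' pass, move up to (1,5)
Step 16: enter (1,5), '.' pass, move up to (0,5)
Step 17: enter (0,5), '/' deflects up->right, move right to (0,6)
Step 18: enter (0,6), '.' pass, move right to (0,7)
Step 19: at (0,7) — EXIT via right edge, pos 0
Path length (cell visits): 18

Answer: 18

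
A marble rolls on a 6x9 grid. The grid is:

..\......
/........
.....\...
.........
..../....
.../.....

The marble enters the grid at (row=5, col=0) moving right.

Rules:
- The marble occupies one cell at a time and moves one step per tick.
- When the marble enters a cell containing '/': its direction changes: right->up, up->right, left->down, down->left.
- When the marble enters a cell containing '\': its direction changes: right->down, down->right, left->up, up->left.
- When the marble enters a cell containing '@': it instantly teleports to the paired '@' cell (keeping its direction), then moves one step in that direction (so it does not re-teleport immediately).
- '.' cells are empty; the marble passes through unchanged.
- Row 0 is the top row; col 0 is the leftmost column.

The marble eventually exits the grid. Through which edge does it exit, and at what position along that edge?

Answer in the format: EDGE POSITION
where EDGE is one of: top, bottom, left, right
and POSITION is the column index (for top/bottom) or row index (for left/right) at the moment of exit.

Step 1: enter (5,0), '.' pass, move right to (5,1)
Step 2: enter (5,1), '.' pass, move right to (5,2)
Step 3: enter (5,2), '.' pass, move right to (5,3)
Step 4: enter (5,3), '/' deflects right->up, move up to (4,3)
Step 5: enter (4,3), '.' pass, move up to (3,3)
Step 6: enter (3,3), '.' pass, move up to (2,3)
Step 7: enter (2,3), '.' pass, move up to (1,3)
Step 8: enter (1,3), '.' pass, move up to (0,3)
Step 9: enter (0,3), '.' pass, move up to (-1,3)
Step 10: at (-1,3) — EXIT via top edge, pos 3

Answer: top 3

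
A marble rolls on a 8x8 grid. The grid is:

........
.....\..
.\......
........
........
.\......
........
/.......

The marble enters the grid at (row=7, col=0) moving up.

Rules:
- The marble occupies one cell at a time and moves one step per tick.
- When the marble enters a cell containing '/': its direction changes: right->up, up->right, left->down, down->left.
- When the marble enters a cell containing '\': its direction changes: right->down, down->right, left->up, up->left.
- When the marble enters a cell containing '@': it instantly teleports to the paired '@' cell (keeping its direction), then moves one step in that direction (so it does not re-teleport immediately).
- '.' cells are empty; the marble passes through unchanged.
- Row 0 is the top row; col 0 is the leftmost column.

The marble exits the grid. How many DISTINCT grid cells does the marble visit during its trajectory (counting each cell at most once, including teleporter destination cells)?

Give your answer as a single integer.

Answer: 8

Derivation:
Step 1: enter (7,0), '/' deflects up->right, move right to (7,1)
Step 2: enter (7,1), '.' pass, move right to (7,2)
Step 3: enter (7,2), '.' pass, move right to (7,3)
Step 4: enter (7,3), '.' pass, move right to (7,4)
Step 5: enter (7,4), '.' pass, move right to (7,5)
Step 6: enter (7,5), '.' pass, move right to (7,6)
Step 7: enter (7,6), '.' pass, move right to (7,7)
Step 8: enter (7,7), '.' pass, move right to (7,8)
Step 9: at (7,8) — EXIT via right edge, pos 7
Distinct cells visited: 8 (path length 8)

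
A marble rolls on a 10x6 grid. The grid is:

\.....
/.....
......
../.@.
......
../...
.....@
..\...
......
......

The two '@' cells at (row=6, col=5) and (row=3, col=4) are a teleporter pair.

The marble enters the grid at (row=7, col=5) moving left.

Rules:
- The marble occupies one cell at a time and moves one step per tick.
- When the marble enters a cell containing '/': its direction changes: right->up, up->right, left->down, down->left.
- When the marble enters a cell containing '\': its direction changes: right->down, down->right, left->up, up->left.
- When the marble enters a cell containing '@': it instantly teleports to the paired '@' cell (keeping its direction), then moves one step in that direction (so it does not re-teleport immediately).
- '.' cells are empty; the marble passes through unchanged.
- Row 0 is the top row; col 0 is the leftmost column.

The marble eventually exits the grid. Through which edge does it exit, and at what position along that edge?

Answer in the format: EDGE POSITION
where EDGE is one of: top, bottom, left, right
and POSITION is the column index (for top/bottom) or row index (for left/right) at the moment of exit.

Step 1: enter (7,5), '.' pass, move left to (7,4)
Step 2: enter (7,4), '.' pass, move left to (7,3)
Step 3: enter (7,3), '.' pass, move left to (7,2)
Step 4: enter (7,2), '\' deflects left->up, move up to (6,2)
Step 5: enter (6,2), '.' pass, move up to (5,2)
Step 6: enter (5,2), '/' deflects up->right, move right to (5,3)
Step 7: enter (5,3), '.' pass, move right to (5,4)
Step 8: enter (5,4), '.' pass, move right to (5,5)
Step 9: enter (5,5), '.' pass, move right to (5,6)
Step 10: at (5,6) — EXIT via right edge, pos 5

Answer: right 5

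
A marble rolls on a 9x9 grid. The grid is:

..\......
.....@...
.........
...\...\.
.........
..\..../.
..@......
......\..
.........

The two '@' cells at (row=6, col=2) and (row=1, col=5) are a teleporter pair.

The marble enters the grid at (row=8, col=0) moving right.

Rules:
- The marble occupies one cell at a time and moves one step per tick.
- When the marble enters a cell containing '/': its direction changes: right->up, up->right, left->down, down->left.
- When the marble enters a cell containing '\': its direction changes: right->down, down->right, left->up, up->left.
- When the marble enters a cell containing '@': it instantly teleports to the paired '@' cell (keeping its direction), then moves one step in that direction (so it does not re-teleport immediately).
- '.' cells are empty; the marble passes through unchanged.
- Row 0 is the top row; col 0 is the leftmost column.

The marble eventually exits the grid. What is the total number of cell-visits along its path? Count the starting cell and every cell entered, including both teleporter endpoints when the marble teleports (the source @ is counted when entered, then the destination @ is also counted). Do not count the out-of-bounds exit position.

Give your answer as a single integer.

Answer: 9

Derivation:
Step 1: enter (8,0), '.' pass, move right to (8,1)
Step 2: enter (8,1), '.' pass, move right to (8,2)
Step 3: enter (8,2), '.' pass, move right to (8,3)
Step 4: enter (8,3), '.' pass, move right to (8,4)
Step 5: enter (8,4), '.' pass, move right to (8,5)
Step 6: enter (8,5), '.' pass, move right to (8,6)
Step 7: enter (8,6), '.' pass, move right to (8,7)
Step 8: enter (8,7), '.' pass, move right to (8,8)
Step 9: enter (8,8), '.' pass, move right to (8,9)
Step 10: at (8,9) — EXIT via right edge, pos 8
Path length (cell visits): 9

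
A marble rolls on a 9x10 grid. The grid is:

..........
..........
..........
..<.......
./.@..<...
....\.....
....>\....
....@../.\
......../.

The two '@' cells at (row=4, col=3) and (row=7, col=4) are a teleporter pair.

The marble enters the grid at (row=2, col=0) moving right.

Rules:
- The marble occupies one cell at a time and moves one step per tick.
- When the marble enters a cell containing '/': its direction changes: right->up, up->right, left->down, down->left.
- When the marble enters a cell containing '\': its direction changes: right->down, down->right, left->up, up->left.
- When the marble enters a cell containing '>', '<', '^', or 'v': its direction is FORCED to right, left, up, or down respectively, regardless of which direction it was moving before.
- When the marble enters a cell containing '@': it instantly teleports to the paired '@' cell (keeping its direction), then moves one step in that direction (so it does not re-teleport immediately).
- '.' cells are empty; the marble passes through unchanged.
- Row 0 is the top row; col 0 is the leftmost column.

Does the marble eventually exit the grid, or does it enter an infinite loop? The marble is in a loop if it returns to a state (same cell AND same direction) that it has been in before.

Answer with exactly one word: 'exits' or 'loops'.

Answer: exits

Derivation:
Step 1: enter (2,0), '.' pass, move right to (2,1)
Step 2: enter (2,1), '.' pass, move right to (2,2)
Step 3: enter (2,2), '.' pass, move right to (2,3)
Step 4: enter (2,3), '.' pass, move right to (2,4)
Step 5: enter (2,4), '.' pass, move right to (2,5)
Step 6: enter (2,5), '.' pass, move right to (2,6)
Step 7: enter (2,6), '.' pass, move right to (2,7)
Step 8: enter (2,7), '.' pass, move right to (2,8)
Step 9: enter (2,8), '.' pass, move right to (2,9)
Step 10: enter (2,9), '.' pass, move right to (2,10)
Step 11: at (2,10) — EXIT via right edge, pos 2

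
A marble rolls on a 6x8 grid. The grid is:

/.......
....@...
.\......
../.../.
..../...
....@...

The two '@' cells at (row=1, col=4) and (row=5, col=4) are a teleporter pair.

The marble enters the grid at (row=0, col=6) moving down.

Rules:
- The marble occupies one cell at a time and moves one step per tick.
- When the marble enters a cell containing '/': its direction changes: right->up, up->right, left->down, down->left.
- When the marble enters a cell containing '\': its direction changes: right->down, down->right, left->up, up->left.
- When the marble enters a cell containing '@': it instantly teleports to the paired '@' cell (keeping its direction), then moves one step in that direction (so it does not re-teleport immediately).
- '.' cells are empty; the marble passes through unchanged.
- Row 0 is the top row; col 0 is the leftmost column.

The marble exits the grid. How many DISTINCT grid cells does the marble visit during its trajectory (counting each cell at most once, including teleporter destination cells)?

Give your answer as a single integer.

Step 1: enter (0,6), '.' pass, move down to (1,6)
Step 2: enter (1,6), '.' pass, move down to (2,6)
Step 3: enter (2,6), '.' pass, move down to (3,6)
Step 4: enter (3,6), '/' deflects down->left, move left to (3,5)
Step 5: enter (3,5), '.' pass, move left to (3,4)
Step 6: enter (3,4), '.' pass, move left to (3,3)
Step 7: enter (3,3), '.' pass, move left to (3,2)
Step 8: enter (3,2), '/' deflects left->down, move down to (4,2)
Step 9: enter (4,2), '.' pass, move down to (5,2)
Step 10: enter (5,2), '.' pass, move down to (6,2)
Step 11: at (6,2) — EXIT via bottom edge, pos 2
Distinct cells visited: 10 (path length 10)

Answer: 10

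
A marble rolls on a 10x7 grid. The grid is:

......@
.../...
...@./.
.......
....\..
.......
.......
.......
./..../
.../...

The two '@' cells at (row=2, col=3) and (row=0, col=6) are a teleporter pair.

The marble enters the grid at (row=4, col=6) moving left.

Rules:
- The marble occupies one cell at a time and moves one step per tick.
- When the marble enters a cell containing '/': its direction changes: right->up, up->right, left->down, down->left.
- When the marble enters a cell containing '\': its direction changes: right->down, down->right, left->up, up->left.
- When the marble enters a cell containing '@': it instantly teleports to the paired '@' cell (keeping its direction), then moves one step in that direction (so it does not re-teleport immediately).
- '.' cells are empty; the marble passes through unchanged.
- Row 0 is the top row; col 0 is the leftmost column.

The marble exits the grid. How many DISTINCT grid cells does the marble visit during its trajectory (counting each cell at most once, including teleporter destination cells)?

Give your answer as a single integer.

Answer: 7

Derivation:
Step 1: enter (4,6), '.' pass, move left to (4,5)
Step 2: enter (4,5), '.' pass, move left to (4,4)
Step 3: enter (4,4), '\' deflects left->up, move up to (3,4)
Step 4: enter (3,4), '.' pass, move up to (2,4)
Step 5: enter (2,4), '.' pass, move up to (1,4)
Step 6: enter (1,4), '.' pass, move up to (0,4)
Step 7: enter (0,4), '.' pass, move up to (-1,4)
Step 8: at (-1,4) — EXIT via top edge, pos 4
Distinct cells visited: 7 (path length 7)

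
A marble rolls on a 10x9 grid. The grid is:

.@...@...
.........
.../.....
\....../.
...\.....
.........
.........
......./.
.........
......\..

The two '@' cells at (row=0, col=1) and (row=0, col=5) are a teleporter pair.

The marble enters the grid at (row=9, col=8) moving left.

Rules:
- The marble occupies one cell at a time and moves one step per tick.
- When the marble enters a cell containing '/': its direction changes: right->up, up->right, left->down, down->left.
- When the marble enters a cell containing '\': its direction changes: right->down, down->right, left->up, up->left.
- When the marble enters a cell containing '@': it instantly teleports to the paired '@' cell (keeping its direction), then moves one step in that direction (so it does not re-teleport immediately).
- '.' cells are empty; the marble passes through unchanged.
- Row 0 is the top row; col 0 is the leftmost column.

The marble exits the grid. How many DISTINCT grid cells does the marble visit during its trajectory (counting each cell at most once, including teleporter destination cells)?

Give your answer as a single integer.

Step 1: enter (9,8), '.' pass, move left to (9,7)
Step 2: enter (9,7), '.' pass, move left to (9,6)
Step 3: enter (9,6), '\' deflects left->up, move up to (8,6)
Step 4: enter (8,6), '.' pass, move up to (7,6)
Step 5: enter (7,6), '.' pass, move up to (6,6)
Step 6: enter (6,6), '.' pass, move up to (5,6)
Step 7: enter (5,6), '.' pass, move up to (4,6)
Step 8: enter (4,6), '.' pass, move up to (3,6)
Step 9: enter (3,6), '.' pass, move up to (2,6)
Step 10: enter (2,6), '.' pass, move up to (1,6)
Step 11: enter (1,6), '.' pass, move up to (0,6)
Step 12: enter (0,6), '.' pass, move up to (-1,6)
Step 13: at (-1,6) — EXIT via top edge, pos 6
Distinct cells visited: 12 (path length 12)

Answer: 12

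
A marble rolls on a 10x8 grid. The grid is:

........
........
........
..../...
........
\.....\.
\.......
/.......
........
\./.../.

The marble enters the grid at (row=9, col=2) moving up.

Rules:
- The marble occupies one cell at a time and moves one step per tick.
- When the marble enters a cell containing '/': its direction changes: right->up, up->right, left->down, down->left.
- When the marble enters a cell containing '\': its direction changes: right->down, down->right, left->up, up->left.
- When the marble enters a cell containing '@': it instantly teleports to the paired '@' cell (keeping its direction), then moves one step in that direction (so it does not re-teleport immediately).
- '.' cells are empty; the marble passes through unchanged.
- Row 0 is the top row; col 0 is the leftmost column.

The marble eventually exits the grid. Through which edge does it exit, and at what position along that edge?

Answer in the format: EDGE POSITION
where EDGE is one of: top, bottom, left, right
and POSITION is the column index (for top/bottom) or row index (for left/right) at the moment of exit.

Step 1: enter (9,2), '/' deflects up->right, move right to (9,3)
Step 2: enter (9,3), '.' pass, move right to (9,4)
Step 3: enter (9,4), '.' pass, move right to (9,5)
Step 4: enter (9,5), '.' pass, move right to (9,6)
Step 5: enter (9,6), '/' deflects right->up, move up to (8,6)
Step 6: enter (8,6), '.' pass, move up to (7,6)
Step 7: enter (7,6), '.' pass, move up to (6,6)
Step 8: enter (6,6), '.' pass, move up to (5,6)
Step 9: enter (5,6), '\' deflects up->left, move left to (5,5)
Step 10: enter (5,5), '.' pass, move left to (5,4)
Step 11: enter (5,4), '.' pass, move left to (5,3)
Step 12: enter (5,3), '.' pass, move left to (5,2)
Step 13: enter (5,2), '.' pass, move left to (5,1)
Step 14: enter (5,1), '.' pass, move left to (5,0)
Step 15: enter (5,0), '\' deflects left->up, move up to (4,0)
Step 16: enter (4,0), '.' pass, move up to (3,0)
Step 17: enter (3,0), '.' pass, move up to (2,0)
Step 18: enter (2,0), '.' pass, move up to (1,0)
Step 19: enter (1,0), '.' pass, move up to (0,0)
Step 20: enter (0,0), '.' pass, move up to (-1,0)
Step 21: at (-1,0) — EXIT via top edge, pos 0

Answer: top 0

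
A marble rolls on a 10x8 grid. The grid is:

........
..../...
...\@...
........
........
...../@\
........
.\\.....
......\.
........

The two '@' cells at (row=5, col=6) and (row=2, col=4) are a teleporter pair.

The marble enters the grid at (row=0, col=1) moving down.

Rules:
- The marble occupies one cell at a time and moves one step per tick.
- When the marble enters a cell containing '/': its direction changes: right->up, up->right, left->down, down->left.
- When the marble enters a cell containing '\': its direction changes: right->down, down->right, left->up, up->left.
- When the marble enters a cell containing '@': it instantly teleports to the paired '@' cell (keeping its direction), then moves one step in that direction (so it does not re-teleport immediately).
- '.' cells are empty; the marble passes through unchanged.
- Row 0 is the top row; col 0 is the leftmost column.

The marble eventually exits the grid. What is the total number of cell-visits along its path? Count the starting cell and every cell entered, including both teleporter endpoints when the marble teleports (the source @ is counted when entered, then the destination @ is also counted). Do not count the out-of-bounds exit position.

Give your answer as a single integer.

Answer: 11

Derivation:
Step 1: enter (0,1), '.' pass, move down to (1,1)
Step 2: enter (1,1), '.' pass, move down to (2,1)
Step 3: enter (2,1), '.' pass, move down to (3,1)
Step 4: enter (3,1), '.' pass, move down to (4,1)
Step 5: enter (4,1), '.' pass, move down to (5,1)
Step 6: enter (5,1), '.' pass, move down to (6,1)
Step 7: enter (6,1), '.' pass, move down to (7,1)
Step 8: enter (7,1), '\' deflects down->right, move right to (7,2)
Step 9: enter (7,2), '\' deflects right->down, move down to (8,2)
Step 10: enter (8,2), '.' pass, move down to (9,2)
Step 11: enter (9,2), '.' pass, move down to (10,2)
Step 12: at (10,2) — EXIT via bottom edge, pos 2
Path length (cell visits): 11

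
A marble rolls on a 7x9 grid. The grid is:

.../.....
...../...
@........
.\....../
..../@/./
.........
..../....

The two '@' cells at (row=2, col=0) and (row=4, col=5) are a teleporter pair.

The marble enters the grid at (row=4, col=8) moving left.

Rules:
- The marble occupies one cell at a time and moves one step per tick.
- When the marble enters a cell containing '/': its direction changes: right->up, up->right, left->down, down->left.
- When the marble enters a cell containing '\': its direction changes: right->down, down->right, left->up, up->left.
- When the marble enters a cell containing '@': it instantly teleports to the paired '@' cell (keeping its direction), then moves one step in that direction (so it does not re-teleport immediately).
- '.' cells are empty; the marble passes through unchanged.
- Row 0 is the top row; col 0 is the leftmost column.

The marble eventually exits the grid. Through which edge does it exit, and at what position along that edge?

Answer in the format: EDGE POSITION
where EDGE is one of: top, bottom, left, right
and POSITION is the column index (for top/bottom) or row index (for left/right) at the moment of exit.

Step 1: enter (4,8), '/' deflects left->down, move down to (5,8)
Step 2: enter (5,8), '.' pass, move down to (6,8)
Step 3: enter (6,8), '.' pass, move down to (7,8)
Step 4: at (7,8) — EXIT via bottom edge, pos 8

Answer: bottom 8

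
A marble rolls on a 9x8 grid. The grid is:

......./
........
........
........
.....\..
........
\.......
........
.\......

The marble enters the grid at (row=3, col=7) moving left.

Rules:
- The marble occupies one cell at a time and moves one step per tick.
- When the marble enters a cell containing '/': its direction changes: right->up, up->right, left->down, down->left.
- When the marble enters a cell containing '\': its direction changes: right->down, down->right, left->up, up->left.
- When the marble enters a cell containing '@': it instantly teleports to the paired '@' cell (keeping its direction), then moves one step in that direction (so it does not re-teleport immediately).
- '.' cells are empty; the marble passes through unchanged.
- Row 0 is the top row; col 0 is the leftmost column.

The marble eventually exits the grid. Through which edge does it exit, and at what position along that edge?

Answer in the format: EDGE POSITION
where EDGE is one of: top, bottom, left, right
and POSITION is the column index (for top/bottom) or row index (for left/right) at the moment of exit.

Step 1: enter (3,7), '.' pass, move left to (3,6)
Step 2: enter (3,6), '.' pass, move left to (3,5)
Step 3: enter (3,5), '.' pass, move left to (3,4)
Step 4: enter (3,4), '.' pass, move left to (3,3)
Step 5: enter (3,3), '.' pass, move left to (3,2)
Step 6: enter (3,2), '.' pass, move left to (3,1)
Step 7: enter (3,1), '.' pass, move left to (3,0)
Step 8: enter (3,0), '.' pass, move left to (3,-1)
Step 9: at (3,-1) — EXIT via left edge, pos 3

Answer: left 3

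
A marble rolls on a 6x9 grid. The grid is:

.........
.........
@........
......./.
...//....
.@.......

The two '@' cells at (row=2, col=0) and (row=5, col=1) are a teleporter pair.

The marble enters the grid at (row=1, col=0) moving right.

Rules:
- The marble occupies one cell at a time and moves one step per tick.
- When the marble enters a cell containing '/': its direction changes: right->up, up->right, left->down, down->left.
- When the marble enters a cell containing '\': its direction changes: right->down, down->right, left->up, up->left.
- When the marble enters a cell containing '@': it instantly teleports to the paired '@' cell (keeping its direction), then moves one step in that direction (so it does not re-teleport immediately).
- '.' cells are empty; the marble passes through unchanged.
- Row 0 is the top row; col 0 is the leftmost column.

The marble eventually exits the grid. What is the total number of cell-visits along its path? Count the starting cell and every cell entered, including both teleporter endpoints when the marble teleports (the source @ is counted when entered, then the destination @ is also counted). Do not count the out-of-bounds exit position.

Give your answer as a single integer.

Answer: 9

Derivation:
Step 1: enter (1,0), '.' pass, move right to (1,1)
Step 2: enter (1,1), '.' pass, move right to (1,2)
Step 3: enter (1,2), '.' pass, move right to (1,3)
Step 4: enter (1,3), '.' pass, move right to (1,4)
Step 5: enter (1,4), '.' pass, move right to (1,5)
Step 6: enter (1,5), '.' pass, move right to (1,6)
Step 7: enter (1,6), '.' pass, move right to (1,7)
Step 8: enter (1,7), '.' pass, move right to (1,8)
Step 9: enter (1,8), '.' pass, move right to (1,9)
Step 10: at (1,9) — EXIT via right edge, pos 1
Path length (cell visits): 9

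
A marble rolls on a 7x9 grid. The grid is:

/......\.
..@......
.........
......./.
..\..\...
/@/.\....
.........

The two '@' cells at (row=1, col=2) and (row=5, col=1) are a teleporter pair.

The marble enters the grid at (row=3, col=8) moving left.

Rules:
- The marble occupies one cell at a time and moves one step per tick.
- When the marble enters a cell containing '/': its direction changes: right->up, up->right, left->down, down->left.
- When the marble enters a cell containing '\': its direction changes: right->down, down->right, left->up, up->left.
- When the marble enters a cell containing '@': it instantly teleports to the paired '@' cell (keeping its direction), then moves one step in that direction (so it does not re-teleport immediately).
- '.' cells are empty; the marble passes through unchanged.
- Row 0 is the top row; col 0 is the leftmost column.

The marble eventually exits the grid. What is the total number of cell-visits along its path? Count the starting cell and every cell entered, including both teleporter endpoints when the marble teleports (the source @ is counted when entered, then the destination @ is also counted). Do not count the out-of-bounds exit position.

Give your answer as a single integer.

Answer: 5

Derivation:
Step 1: enter (3,8), '.' pass, move left to (3,7)
Step 2: enter (3,7), '/' deflects left->down, move down to (4,7)
Step 3: enter (4,7), '.' pass, move down to (5,7)
Step 4: enter (5,7), '.' pass, move down to (6,7)
Step 5: enter (6,7), '.' pass, move down to (7,7)
Step 6: at (7,7) — EXIT via bottom edge, pos 7
Path length (cell visits): 5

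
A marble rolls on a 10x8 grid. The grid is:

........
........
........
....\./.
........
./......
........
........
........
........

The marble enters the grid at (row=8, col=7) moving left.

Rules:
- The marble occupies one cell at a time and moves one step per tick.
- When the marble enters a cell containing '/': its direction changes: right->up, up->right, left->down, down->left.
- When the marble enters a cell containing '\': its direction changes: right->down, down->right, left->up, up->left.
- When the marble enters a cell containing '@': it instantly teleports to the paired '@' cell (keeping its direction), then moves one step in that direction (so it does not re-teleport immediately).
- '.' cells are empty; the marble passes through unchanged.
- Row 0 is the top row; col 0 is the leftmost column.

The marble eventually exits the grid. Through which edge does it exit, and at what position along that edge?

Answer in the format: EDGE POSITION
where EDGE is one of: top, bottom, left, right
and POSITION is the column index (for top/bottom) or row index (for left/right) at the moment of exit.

Answer: left 8

Derivation:
Step 1: enter (8,7), '.' pass, move left to (8,6)
Step 2: enter (8,6), '.' pass, move left to (8,5)
Step 3: enter (8,5), '.' pass, move left to (8,4)
Step 4: enter (8,4), '.' pass, move left to (8,3)
Step 5: enter (8,3), '.' pass, move left to (8,2)
Step 6: enter (8,2), '.' pass, move left to (8,1)
Step 7: enter (8,1), '.' pass, move left to (8,0)
Step 8: enter (8,0), '.' pass, move left to (8,-1)
Step 9: at (8,-1) — EXIT via left edge, pos 8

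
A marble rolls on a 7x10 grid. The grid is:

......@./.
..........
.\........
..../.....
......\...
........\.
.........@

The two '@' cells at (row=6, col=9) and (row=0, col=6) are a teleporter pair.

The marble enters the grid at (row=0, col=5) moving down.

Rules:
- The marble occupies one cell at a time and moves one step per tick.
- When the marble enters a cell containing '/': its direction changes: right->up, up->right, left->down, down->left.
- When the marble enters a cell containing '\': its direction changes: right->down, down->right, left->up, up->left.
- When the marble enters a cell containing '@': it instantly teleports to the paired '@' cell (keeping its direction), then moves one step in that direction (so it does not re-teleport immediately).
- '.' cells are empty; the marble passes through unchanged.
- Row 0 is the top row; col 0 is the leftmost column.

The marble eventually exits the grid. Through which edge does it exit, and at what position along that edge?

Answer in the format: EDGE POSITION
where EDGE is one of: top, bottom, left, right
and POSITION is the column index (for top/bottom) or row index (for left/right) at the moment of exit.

Answer: bottom 5

Derivation:
Step 1: enter (0,5), '.' pass, move down to (1,5)
Step 2: enter (1,5), '.' pass, move down to (2,5)
Step 3: enter (2,5), '.' pass, move down to (3,5)
Step 4: enter (3,5), '.' pass, move down to (4,5)
Step 5: enter (4,5), '.' pass, move down to (5,5)
Step 6: enter (5,5), '.' pass, move down to (6,5)
Step 7: enter (6,5), '.' pass, move down to (7,5)
Step 8: at (7,5) — EXIT via bottom edge, pos 5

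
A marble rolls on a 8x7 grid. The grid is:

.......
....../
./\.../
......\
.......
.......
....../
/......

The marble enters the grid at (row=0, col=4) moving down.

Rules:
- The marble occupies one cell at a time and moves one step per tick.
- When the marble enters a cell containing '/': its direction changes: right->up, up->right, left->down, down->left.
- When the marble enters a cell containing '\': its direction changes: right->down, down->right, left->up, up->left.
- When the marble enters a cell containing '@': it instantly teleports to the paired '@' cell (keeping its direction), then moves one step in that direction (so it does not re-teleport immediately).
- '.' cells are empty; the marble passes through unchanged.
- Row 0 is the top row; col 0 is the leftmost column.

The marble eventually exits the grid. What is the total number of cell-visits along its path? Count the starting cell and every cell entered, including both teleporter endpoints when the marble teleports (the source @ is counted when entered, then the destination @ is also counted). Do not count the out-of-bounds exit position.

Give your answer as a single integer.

Answer: 8

Derivation:
Step 1: enter (0,4), '.' pass, move down to (1,4)
Step 2: enter (1,4), '.' pass, move down to (2,4)
Step 3: enter (2,4), '.' pass, move down to (3,4)
Step 4: enter (3,4), '.' pass, move down to (4,4)
Step 5: enter (4,4), '.' pass, move down to (5,4)
Step 6: enter (5,4), '.' pass, move down to (6,4)
Step 7: enter (6,4), '.' pass, move down to (7,4)
Step 8: enter (7,4), '.' pass, move down to (8,4)
Step 9: at (8,4) — EXIT via bottom edge, pos 4
Path length (cell visits): 8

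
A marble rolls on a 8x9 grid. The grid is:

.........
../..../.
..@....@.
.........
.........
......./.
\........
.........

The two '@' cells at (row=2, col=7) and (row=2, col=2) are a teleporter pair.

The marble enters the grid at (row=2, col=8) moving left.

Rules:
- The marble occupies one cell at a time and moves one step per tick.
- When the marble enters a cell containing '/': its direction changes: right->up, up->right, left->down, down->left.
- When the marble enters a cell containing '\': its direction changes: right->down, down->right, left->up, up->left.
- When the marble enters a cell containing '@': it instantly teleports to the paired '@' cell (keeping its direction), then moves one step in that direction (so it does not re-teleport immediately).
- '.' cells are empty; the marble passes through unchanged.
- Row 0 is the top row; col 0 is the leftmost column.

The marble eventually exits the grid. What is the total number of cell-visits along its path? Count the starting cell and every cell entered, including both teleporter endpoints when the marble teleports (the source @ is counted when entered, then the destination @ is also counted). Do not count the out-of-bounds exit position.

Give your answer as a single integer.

Step 1: enter (2,8), '.' pass, move left to (2,7)
Step 2: enter (2,7), '@' teleport (2,7)->(2,2), also enter (2,2), move left to (2,1)
Step 3: enter (2,1), '.' pass, move left to (2,0)
Step 4: enter (2,0), '.' pass, move left to (2,-1)
Step 5: at (2,-1) — EXIT via left edge, pos 2
Path length (cell visits): 5

Answer: 5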